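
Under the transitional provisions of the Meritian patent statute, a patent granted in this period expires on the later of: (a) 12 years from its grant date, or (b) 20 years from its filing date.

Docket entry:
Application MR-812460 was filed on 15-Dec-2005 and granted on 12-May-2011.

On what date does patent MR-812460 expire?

December 15, 2025

(a) grant + 12 years → 12 May 2023.
(b) filing + 20 years → 15 December 2025.
Later of the two: 15 December 2025.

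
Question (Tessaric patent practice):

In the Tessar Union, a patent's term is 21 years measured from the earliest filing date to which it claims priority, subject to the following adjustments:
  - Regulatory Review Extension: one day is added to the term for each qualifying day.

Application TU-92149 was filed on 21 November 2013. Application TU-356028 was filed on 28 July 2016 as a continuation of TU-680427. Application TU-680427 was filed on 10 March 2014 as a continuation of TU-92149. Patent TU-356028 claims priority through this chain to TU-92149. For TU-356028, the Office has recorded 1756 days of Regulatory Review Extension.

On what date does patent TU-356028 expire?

September 12, 2039

Earliest priority filing: 21 November 2013.
Base term: 21 November 2013 + 21 years → 21 November 2034.
Regulatory Review Extension: +1756 days → 12 September 2039.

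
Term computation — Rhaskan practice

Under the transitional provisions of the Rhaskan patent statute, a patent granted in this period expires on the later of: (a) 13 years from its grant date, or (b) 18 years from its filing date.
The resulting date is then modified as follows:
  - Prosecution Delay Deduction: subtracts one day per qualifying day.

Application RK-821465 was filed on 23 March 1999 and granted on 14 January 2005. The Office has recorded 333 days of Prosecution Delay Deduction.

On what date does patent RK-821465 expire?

February 15, 2017

(a) grant + 13 years → 14 January 2018.
(b) filing + 18 years → 23 March 2017.
Later of the two: 14 January 2018.
Prosecution Delay Deduction: −333 days → 15 February 2017.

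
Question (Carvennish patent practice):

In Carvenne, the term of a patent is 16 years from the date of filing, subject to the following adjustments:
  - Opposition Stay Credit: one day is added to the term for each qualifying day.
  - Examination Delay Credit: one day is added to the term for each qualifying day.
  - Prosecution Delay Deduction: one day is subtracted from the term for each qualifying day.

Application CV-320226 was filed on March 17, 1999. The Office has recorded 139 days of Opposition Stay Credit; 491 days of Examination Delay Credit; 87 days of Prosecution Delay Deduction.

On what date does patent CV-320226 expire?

Base term: filing date + 16 years → 17 March 2015.
Opposition Stay Credit: +139 days → 3 August 2015.
Examination Delay Credit: +491 days → 6 December 2016.
Prosecution Delay Deduction: −87 days → 10 September 2016.

September 10, 2016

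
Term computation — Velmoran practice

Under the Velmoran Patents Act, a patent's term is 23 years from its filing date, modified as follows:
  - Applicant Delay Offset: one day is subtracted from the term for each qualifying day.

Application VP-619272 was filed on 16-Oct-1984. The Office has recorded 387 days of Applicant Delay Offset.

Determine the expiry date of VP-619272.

2006-09-24

Base term: filing date + 23 years → 16 October 2007.
Applicant Delay Offset: −387 days → 24 September 2006.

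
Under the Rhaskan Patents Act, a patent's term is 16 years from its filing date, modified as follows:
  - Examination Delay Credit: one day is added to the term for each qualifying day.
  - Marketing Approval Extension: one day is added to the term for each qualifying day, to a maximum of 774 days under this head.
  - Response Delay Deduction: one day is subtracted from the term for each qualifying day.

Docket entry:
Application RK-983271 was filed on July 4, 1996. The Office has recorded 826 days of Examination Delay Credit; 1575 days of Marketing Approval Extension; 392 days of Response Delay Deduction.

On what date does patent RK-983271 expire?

October 25, 2015

Base term: filing date + 16 years → 4 July 2012.
Examination Delay Credit: +826 days → 8 October 2014.
Marketing Approval Extension: 1575 days claimed exceeds the 774-day cap, so +774 days → 20 November 2016.
Response Delay Deduction: −392 days → 25 October 2015.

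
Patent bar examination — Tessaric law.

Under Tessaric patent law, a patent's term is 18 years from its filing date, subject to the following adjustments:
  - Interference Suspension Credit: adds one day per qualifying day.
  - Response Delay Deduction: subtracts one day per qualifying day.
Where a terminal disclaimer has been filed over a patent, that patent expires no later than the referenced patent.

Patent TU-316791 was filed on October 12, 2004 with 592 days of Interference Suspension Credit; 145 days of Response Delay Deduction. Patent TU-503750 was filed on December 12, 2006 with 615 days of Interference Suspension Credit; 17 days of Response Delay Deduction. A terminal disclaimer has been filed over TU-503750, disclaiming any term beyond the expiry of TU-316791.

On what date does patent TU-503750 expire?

Natural term of TU-503750:
  Base: filing + 18 years → 12 December 2024.
  Interference Suspension Credit: +615 days → 19 August 2026.
  Response Delay Deduction: −17 days → 2 August 2026.
Expiry of referenced patent TU-316791:
  Base: filing + 18 years → 12 October 2022.
  Interference Suspension Credit: +592 days → 26 May 2024.
  Response Delay Deduction: −145 days → 2 January 2024.
Terminal disclaimer: TU-503750 expires on the earlier of 2 August 2026 and 2 January 2024.

January 2, 2024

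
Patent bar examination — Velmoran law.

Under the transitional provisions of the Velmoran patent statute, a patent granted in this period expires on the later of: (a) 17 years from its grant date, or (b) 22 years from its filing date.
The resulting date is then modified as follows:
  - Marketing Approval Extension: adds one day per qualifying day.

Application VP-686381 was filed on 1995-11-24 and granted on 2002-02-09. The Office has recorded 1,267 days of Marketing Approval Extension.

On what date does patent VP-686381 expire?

July 30, 2022

(a) grant + 17 years → 9 February 2019.
(b) filing + 22 years → 24 November 2017.
Later of the two: 9 February 2019.
Marketing Approval Extension: +1267 days → 30 July 2022.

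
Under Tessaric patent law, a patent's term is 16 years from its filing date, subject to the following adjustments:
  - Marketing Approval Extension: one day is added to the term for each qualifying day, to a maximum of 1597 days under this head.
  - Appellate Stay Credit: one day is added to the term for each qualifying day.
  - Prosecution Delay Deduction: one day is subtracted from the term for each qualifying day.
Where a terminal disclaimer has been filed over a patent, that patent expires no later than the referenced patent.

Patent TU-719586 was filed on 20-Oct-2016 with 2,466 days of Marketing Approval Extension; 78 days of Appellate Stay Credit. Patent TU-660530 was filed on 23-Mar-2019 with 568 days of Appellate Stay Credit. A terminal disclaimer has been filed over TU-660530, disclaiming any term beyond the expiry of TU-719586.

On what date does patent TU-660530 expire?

2036-10-11

Natural term of TU-660530:
  Base: filing + 16 years → 23 March 2035.
  Appellate Stay Credit: +568 days → 11 October 2036.
Expiry of referenced patent TU-719586:
  Base: filing + 16 years → 20 October 2032.
  Marketing Approval Extension: 2466 days claimed exceeds the 1597-day cap, so +1597 days → 5 March 2037.
  Appellate Stay Credit: +78 days → 22 May 2037.
Terminal disclaimer: TU-660530 expires on the earlier of 11 October 2036 and 22 May 2037.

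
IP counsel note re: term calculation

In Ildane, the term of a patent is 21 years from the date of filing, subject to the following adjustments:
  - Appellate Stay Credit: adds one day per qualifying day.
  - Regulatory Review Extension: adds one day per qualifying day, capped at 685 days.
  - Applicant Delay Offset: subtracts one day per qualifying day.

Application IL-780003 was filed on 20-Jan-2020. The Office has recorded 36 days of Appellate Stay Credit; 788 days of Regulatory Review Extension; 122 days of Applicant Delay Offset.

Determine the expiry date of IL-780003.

Base term: filing date + 21 years → 20 January 2041.
Appellate Stay Credit: +36 days → 25 February 2041.
Regulatory Review Extension: 788 days claimed exceeds the 685-day cap, so +685 days → 11 January 2043.
Applicant Delay Offset: −122 days → 11 September 2042.

September 11, 2042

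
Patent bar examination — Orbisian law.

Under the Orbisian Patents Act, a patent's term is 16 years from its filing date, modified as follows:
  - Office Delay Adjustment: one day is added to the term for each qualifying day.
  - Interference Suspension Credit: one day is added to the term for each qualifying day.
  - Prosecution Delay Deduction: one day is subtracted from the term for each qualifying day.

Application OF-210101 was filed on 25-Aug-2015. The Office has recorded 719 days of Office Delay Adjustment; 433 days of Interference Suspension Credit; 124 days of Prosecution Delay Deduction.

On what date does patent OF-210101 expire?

Base term: filing date + 16 years → 25 August 2031.
Office Delay Adjustment: +719 days → 13 August 2033.
Interference Suspension Credit: +433 days → 20 October 2034.
Prosecution Delay Deduction: −124 days → 18 June 2034.

June 18, 2034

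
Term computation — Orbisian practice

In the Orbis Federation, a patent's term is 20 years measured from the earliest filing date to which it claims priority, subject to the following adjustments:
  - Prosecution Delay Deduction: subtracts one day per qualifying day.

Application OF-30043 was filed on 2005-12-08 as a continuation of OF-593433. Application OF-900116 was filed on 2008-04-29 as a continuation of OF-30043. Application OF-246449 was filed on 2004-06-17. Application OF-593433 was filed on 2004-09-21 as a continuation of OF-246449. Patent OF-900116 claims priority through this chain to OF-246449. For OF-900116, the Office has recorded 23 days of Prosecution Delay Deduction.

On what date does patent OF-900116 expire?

May 25, 2024

Earliest priority filing: 17 June 2004.
Base term: 17 June 2004 + 20 years → 17 June 2024.
Prosecution Delay Deduction: −23 days → 25 May 2024.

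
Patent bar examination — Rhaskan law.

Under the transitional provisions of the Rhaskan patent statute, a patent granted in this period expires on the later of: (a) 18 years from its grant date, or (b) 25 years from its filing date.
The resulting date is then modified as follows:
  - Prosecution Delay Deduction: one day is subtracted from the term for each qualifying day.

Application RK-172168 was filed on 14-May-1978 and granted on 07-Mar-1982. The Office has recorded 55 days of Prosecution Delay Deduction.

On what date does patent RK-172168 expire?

2003-03-20

(a) grant + 18 years → 7 March 2000.
(b) filing + 25 years → 14 May 2003.
Later of the two: 14 May 2003.
Prosecution Delay Deduction: −55 days → 20 March 2003.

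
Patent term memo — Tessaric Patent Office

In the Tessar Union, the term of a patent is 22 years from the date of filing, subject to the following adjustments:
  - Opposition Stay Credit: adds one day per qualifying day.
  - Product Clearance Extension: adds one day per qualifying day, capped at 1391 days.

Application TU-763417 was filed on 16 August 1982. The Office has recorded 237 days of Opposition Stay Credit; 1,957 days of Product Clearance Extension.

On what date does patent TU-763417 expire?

January 30, 2009

Base term: filing date + 22 years → 16 August 2004.
Opposition Stay Credit: +237 days → 10 April 2005.
Product Clearance Extension: 1957 days claimed exceeds the 1391-day cap, so +1391 days → 30 January 2009.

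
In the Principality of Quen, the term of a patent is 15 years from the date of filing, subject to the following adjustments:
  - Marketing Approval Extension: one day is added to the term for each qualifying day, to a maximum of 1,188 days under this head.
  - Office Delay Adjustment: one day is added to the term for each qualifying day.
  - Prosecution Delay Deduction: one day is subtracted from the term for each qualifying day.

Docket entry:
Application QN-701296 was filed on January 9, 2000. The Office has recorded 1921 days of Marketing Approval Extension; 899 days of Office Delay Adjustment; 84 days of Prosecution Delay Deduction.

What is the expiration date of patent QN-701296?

July 4, 2020

Base term: filing date + 15 years → 9 January 2015.
Marketing Approval Extension: 1921 days claimed exceeds the 1188-day cap, so +1188 days → 11 April 2018.
Office Delay Adjustment: +899 days → 26 September 2020.
Prosecution Delay Deduction: −84 days → 4 July 2020.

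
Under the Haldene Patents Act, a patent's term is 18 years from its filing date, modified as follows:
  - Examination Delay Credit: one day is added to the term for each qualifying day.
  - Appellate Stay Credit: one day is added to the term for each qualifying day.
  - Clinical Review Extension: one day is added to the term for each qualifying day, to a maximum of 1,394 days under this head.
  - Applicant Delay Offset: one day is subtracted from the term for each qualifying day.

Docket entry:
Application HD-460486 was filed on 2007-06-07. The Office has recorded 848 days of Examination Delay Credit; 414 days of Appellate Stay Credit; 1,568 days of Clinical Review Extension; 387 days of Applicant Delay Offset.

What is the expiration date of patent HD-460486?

2031-08-24

Base term: filing date + 18 years → 7 June 2025.
Examination Delay Credit: +848 days → 3 October 2027.
Appellate Stay Credit: +414 days → 20 November 2028.
Clinical Review Extension: 1568 days claimed exceeds the 1394-day cap, so +1394 days → 14 September 2032.
Applicant Delay Offset: −387 days → 24 August 2031.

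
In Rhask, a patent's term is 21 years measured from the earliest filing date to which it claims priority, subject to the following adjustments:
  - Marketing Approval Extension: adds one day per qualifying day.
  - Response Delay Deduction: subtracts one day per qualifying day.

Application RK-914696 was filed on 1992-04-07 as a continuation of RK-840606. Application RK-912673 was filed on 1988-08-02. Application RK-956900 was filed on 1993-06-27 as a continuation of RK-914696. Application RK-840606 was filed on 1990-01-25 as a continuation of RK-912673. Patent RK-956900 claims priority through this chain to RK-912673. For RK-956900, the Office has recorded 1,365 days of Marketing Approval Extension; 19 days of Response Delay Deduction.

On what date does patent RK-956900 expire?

Earliest priority filing: 2 August 1988.
Base term: 2 August 1988 + 21 years → 2 August 2009.
Marketing Approval Extension: +1365 days → 28 April 2013.
Response Delay Deduction: −19 days → 9 April 2013.

2013-04-09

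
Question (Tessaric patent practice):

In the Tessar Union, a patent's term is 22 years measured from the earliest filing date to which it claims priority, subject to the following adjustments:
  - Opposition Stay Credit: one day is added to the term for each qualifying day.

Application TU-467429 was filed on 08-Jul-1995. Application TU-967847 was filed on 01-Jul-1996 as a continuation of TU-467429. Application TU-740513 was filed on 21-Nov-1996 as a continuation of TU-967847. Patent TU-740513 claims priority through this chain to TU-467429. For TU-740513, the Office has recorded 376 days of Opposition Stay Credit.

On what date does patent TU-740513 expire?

2018-07-19

Earliest priority filing: 8 July 1995.
Base term: 8 July 1995 + 22 years → 8 July 2017.
Opposition Stay Credit: +376 days → 19 July 2018.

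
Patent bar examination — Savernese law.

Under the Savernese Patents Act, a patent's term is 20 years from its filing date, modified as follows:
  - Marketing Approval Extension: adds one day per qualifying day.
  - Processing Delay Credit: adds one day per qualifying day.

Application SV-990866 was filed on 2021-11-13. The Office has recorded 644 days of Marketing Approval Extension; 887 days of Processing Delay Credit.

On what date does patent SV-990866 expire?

Base term: filing date + 20 years → 13 November 2041.
Marketing Approval Extension: +644 days → 19 August 2043.
Processing Delay Credit: +887 days → 22 January 2046.

January 22, 2046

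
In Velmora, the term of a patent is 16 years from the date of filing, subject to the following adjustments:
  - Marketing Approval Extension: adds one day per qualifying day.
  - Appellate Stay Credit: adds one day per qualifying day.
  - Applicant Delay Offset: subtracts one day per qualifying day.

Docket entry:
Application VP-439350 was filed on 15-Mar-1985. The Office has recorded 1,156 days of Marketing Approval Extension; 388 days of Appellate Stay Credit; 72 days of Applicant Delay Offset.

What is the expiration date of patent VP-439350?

March 26, 2005

Base term: filing date + 16 years → 15 March 2001.
Marketing Approval Extension: +1156 days → 14 May 2004.
Appellate Stay Credit: +388 days → 6 June 2005.
Applicant Delay Offset: −72 days → 26 March 2005.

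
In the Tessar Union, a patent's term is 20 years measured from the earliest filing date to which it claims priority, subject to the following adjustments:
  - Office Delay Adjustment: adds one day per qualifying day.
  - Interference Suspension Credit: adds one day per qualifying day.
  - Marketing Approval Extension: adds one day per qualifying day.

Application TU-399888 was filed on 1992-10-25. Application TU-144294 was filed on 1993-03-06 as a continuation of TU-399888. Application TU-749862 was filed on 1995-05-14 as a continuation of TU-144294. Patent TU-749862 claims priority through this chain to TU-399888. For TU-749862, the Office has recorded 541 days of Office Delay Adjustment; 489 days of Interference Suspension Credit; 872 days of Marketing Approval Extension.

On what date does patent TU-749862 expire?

2018-01-09

Earliest priority filing: 25 October 1992.
Base term: 25 October 1992 + 20 years → 25 October 2012.
Office Delay Adjustment: +541 days → 19 April 2014.
Interference Suspension Credit: +489 days → 21 August 2015.
Marketing Approval Extension: +872 days → 9 January 2018.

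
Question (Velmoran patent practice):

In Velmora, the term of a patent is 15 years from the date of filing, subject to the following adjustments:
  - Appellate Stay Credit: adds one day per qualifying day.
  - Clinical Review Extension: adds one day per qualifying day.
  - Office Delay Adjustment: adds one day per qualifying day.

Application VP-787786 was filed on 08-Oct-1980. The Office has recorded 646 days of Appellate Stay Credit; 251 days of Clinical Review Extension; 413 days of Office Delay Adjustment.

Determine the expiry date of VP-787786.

Base term: filing date + 15 years → 8 October 1995.
Appellate Stay Credit: +646 days → 15 July 1997.
Clinical Review Extension: +251 days → 23 March 1998.
Office Delay Adjustment: +413 days → 10 May 1999.

May 10, 1999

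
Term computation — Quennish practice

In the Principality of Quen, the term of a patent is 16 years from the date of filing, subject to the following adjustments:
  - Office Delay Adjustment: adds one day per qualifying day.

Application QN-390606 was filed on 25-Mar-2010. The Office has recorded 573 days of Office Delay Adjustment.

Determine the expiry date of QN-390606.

Base term: filing date + 16 years → 25 March 2026.
Office Delay Adjustment: +573 days → 19 October 2027.

2027-10-19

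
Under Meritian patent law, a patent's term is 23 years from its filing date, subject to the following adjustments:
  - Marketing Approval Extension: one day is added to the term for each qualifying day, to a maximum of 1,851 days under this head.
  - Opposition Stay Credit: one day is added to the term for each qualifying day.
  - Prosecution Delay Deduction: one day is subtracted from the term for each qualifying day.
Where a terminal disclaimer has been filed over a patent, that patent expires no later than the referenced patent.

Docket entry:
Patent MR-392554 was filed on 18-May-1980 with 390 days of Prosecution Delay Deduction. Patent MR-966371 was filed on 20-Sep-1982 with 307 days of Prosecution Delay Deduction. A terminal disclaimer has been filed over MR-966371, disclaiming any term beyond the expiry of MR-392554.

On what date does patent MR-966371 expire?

April 23, 2002

Natural term of MR-966371:
  Base: filing + 23 years → 20 September 2005.
  Prosecution Delay Deduction: −307 days → 17 November 2004.
Expiry of referenced patent MR-392554:
  Base: filing + 23 years → 18 May 2003.
  Prosecution Delay Deduction: −390 days → 23 April 2002.
Terminal disclaimer: MR-966371 expires on the earlier of 17 November 2004 and 23 April 2002.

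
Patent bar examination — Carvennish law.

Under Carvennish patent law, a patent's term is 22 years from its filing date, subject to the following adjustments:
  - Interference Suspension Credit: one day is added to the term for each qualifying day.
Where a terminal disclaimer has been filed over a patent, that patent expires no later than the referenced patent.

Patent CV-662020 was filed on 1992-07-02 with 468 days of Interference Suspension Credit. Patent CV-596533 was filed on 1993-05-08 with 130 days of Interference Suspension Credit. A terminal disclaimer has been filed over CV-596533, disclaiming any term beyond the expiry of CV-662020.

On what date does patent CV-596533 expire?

2015-09-15

Natural term of CV-596533:
  Base: filing + 22 years → 8 May 2015.
  Interference Suspension Credit: +130 days → 15 September 2015.
Expiry of referenced patent CV-662020:
  Base: filing + 22 years → 2 July 2014.
  Interference Suspension Credit: +468 days → 13 October 2015.
Terminal disclaimer: CV-596533 expires on the earlier of 15 September 2015 and 13 October 2015.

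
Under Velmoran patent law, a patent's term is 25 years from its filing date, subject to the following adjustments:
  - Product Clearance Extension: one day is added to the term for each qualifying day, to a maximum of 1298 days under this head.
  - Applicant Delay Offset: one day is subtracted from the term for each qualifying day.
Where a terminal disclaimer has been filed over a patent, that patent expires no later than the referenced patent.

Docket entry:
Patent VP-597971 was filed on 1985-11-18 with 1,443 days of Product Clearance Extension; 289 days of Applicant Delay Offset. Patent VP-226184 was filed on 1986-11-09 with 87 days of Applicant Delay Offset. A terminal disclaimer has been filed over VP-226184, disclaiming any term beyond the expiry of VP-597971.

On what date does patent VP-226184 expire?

Natural term of VP-226184:
  Base: filing + 25 years → 9 November 2011.
  Applicant Delay Offset: −87 days → 14 August 2011.
Expiry of referenced patent VP-597971:
  Base: filing + 25 years → 18 November 2010.
  Product Clearance Extension: 1443 days claimed exceeds the 1298-day cap, so +1298 days → 8 June 2014.
  Applicant Delay Offset: −289 days → 23 August 2013.
Terminal disclaimer: VP-226184 expires on the earlier of 14 August 2011 and 23 August 2013.

August 14, 2011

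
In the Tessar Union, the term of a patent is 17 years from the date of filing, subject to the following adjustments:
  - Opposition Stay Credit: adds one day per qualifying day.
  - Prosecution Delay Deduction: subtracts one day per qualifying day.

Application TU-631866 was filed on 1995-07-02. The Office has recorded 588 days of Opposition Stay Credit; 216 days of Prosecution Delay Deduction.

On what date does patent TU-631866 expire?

July 9, 2013

Base term: filing date + 17 years → 2 July 2012.
Opposition Stay Credit: +588 days → 10 February 2014.
Prosecution Delay Deduction: −216 days → 9 July 2013.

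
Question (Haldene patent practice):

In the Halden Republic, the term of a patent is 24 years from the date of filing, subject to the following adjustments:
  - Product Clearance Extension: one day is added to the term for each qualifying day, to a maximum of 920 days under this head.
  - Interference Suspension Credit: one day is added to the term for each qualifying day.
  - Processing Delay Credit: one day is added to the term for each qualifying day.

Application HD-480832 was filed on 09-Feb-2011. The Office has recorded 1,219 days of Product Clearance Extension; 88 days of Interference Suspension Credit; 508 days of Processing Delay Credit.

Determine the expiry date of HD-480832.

April 5, 2039

Base term: filing date + 24 years → 9 February 2035.
Product Clearance Extension: 1219 days claimed exceeds the 920-day cap, so +920 days → 17 August 2037.
Interference Suspension Credit: +88 days → 13 November 2037.
Processing Delay Credit: +508 days → 5 April 2039.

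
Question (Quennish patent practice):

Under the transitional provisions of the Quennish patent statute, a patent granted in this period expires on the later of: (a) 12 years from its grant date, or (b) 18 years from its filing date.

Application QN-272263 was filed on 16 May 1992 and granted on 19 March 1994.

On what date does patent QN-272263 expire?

2010-05-16

(a) grant + 12 years → 19 March 2006.
(b) filing + 18 years → 16 May 2010.
Later of the two: 16 May 2010.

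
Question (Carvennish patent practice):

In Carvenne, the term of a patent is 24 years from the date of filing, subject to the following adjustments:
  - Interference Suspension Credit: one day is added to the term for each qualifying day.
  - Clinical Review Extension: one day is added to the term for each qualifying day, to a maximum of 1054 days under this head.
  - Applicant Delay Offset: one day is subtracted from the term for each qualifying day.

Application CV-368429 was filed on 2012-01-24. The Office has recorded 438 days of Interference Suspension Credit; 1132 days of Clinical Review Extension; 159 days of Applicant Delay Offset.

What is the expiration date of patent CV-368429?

September 18, 2039

Base term: filing date + 24 years → 24 January 2036.
Interference Suspension Credit: +438 days → 6 April 2037.
Clinical Review Extension: 1132 days claimed exceeds the 1054-day cap, so +1054 days → 24 February 2040.
Applicant Delay Offset: −159 days → 18 September 2039.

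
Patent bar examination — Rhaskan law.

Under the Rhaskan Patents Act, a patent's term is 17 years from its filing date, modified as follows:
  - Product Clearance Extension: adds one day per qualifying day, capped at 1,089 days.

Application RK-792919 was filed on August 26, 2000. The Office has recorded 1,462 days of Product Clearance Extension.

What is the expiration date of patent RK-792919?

Base term: filing date + 17 years → 26 August 2017.
Product Clearance Extension: 1462 days claimed exceeds the 1089-day cap, so +1089 days → 19 August 2020.

2020-08-19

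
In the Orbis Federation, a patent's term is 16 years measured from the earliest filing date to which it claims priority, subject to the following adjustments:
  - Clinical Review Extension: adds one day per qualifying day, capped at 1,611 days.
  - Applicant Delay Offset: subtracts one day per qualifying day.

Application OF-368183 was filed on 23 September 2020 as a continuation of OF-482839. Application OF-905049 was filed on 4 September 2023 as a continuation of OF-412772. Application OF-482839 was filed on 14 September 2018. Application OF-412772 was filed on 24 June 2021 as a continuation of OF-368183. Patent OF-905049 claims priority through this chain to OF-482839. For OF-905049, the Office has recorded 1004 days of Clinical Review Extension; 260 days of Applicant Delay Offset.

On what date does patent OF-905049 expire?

Earliest priority filing: 14 September 2018.
Base term: 14 September 2018 + 16 years → 14 September 2034.
Clinical Review Extension: 1004 days (within the 1611-day cap) → +1004 days → 14 June 2037.
Applicant Delay Offset: −260 days → 27 September 2036.

2036-09-27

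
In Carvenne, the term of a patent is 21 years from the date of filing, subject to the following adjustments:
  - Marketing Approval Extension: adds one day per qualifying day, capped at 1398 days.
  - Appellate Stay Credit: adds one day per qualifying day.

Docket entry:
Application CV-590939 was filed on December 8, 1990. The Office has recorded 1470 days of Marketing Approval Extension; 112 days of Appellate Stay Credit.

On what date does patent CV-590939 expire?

January 26, 2016

Base term: filing date + 21 years → 8 December 2011.
Marketing Approval Extension: 1470 days claimed exceeds the 1398-day cap, so +1398 days → 6 October 2015.
Appellate Stay Credit: +112 days → 26 January 2016.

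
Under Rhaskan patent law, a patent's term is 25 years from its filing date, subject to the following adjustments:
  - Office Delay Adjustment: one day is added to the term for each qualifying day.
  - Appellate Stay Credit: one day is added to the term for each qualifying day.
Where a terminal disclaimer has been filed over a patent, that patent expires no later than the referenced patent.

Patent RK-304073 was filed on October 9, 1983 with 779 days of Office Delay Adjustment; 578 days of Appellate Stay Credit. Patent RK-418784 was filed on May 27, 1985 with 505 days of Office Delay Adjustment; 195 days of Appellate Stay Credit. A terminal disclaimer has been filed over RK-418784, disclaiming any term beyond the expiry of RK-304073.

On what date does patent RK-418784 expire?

April 26, 2012

Natural term of RK-418784:
  Base: filing + 25 years → 27 May 2010.
  Office Delay Adjustment: +505 days → 14 October 2011.
  Appellate Stay Credit: +195 days → 26 April 2012.
Expiry of referenced patent RK-304073:
  Base: filing + 25 years → 9 October 2008.
  Office Delay Adjustment: +779 days → 27 November 2010.
  Appellate Stay Credit: +578 days → 27 June 2012.
Terminal disclaimer: RK-418784 expires on the earlier of 26 April 2012 and 27 June 2012.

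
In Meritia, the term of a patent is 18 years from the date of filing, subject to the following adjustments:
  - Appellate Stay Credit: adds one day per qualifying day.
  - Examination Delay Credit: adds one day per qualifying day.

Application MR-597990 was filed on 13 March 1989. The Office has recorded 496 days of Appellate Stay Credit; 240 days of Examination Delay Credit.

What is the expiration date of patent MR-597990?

Base term: filing date + 18 years → 13 March 2007.
Appellate Stay Credit: +496 days → 21 July 2008.
Examination Delay Credit: +240 days → 18 March 2009.

2009-03-18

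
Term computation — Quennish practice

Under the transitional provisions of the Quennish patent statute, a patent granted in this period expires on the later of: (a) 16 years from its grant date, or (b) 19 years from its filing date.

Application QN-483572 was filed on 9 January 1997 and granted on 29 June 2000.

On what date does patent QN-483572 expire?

(a) grant + 16 years → 29 June 2016.
(b) filing + 19 years → 9 January 2016.
Later of the two: 29 June 2016.

June 29, 2016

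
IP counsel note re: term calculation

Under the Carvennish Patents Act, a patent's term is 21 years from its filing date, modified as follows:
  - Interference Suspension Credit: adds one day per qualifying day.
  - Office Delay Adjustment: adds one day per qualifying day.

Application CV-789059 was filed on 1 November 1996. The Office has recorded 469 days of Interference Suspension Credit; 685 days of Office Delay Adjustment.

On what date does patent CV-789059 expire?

2020-12-29

Base term: filing date + 21 years → 1 November 2017.
Interference Suspension Credit: +469 days → 13 February 2019.
Office Delay Adjustment: +685 days → 29 December 2020.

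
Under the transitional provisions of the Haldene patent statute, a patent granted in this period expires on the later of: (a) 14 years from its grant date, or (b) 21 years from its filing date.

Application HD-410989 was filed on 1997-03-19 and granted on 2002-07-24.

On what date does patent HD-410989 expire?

March 19, 2018

(a) grant + 14 years → 24 July 2016.
(b) filing + 21 years → 19 March 2018.
Later of the two: 19 March 2018.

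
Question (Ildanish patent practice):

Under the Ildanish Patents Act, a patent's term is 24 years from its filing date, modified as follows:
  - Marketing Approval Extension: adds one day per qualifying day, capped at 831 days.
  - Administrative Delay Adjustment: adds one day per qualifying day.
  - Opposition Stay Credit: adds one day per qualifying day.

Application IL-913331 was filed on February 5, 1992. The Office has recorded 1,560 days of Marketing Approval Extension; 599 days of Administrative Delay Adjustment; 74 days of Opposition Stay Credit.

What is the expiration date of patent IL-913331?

March 19, 2020

Base term: filing date + 24 years → 5 February 2016.
Marketing Approval Extension: 1560 days claimed exceeds the 831-day cap, so +831 days → 16 May 2018.
Administrative Delay Adjustment: +599 days → 5 January 2020.
Opposition Stay Credit: +74 days → 19 March 2020.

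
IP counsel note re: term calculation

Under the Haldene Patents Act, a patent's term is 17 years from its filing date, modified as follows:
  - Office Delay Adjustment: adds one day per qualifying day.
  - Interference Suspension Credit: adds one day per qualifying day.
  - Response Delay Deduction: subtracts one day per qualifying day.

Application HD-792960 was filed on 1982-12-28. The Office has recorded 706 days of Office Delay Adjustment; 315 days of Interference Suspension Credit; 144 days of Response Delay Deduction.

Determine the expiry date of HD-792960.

2002-05-23

Base term: filing date + 17 years → 28 December 1999.
Office Delay Adjustment: +706 days → 3 December 2001.
Interference Suspension Credit: +315 days → 14 October 2002.
Response Delay Deduction: −144 days → 23 May 2002.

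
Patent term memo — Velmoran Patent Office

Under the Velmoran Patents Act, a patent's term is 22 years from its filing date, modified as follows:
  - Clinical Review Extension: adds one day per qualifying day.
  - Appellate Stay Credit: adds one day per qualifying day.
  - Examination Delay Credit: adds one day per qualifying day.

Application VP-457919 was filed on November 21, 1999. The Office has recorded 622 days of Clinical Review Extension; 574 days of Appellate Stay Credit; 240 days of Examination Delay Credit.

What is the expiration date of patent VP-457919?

October 27, 2025

Base term: filing date + 22 years → 21 November 2021.
Clinical Review Extension: +622 days → 5 August 2023.
Appellate Stay Credit: +574 days → 1 March 2025.
Examination Delay Credit: +240 days → 27 October 2025.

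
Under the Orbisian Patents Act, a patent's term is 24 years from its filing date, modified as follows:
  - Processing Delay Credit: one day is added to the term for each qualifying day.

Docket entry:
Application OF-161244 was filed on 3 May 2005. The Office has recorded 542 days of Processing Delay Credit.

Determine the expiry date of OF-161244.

2030-10-27

Base term: filing date + 24 years → 3 May 2029.
Processing Delay Credit: +542 days → 27 October 2030.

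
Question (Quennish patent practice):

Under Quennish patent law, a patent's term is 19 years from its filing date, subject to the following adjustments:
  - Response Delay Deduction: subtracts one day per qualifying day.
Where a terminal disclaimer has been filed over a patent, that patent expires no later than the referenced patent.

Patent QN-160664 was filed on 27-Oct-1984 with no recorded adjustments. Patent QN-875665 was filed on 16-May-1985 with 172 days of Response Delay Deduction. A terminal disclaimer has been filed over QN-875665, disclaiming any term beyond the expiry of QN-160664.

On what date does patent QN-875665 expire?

Natural term of QN-875665:
  Base: filing + 19 years → 16 May 2004.
  Response Delay Deduction: −172 days → 26 November 2003.
Expiry of referenced patent QN-160664:
  Base: filing + 19 years → 27 October 2003.
Terminal disclaimer: QN-875665 expires on the earlier of 26 November 2003 and 27 October 2003.

October 27, 2003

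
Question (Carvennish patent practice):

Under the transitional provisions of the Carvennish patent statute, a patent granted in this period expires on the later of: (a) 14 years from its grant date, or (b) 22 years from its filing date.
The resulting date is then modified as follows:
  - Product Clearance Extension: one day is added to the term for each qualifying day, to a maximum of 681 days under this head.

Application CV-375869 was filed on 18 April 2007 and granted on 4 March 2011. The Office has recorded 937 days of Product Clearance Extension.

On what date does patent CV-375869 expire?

2031-02-28

(a) grant + 14 years → 4 March 2025.
(b) filing + 22 years → 18 April 2029.
Later of the two: 18 April 2029.
Product Clearance Extension: 937 days claimed exceeds the 681-day cap, so +681 days → 28 February 2031.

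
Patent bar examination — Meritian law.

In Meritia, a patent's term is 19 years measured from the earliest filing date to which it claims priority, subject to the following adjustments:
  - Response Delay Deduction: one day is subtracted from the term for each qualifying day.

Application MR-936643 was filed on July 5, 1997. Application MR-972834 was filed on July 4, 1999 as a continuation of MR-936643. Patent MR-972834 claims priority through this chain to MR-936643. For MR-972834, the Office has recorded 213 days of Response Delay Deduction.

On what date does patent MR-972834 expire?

Earliest priority filing: 5 July 1997.
Base term: 5 July 1997 + 19 years → 5 July 2016.
Response Delay Deduction: −213 days → 5 December 2015.

December 5, 2015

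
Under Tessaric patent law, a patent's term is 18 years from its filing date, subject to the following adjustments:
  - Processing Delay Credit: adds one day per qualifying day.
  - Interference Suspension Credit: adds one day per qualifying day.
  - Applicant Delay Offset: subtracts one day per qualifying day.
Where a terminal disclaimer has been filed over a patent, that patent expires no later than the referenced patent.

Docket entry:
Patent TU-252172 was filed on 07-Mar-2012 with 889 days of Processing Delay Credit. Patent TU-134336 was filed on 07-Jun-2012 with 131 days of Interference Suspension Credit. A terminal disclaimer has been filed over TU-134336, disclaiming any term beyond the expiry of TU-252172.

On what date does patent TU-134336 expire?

October 16, 2030

Natural term of TU-134336:
  Base: filing + 18 years → 7 June 2030.
  Interference Suspension Credit: +131 days → 16 October 2030.
Expiry of referenced patent TU-252172:
  Base: filing + 18 years → 7 March 2030.
  Processing Delay Credit: +889 days → 12 August 2032.
Terminal disclaimer: TU-134336 expires on the earlier of 16 October 2030 and 12 August 2032.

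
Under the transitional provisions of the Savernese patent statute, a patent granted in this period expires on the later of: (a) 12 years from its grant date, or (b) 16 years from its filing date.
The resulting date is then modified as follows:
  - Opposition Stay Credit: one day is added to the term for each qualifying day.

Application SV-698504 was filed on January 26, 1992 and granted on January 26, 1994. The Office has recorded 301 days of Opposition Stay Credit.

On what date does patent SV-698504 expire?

November 22, 2008

(a) grant + 12 years → 26 January 2006.
(b) filing + 16 years → 26 January 2008.
Later of the two: 26 January 2008.
Opposition Stay Credit: +301 days → 22 November 2008.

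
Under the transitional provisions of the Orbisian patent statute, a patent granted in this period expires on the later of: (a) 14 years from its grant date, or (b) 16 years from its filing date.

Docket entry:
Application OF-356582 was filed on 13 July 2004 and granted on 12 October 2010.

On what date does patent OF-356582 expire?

(a) grant + 14 years → 12 October 2024.
(b) filing + 16 years → 13 July 2020.
Later of the two: 12 October 2024.

2024-10-12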